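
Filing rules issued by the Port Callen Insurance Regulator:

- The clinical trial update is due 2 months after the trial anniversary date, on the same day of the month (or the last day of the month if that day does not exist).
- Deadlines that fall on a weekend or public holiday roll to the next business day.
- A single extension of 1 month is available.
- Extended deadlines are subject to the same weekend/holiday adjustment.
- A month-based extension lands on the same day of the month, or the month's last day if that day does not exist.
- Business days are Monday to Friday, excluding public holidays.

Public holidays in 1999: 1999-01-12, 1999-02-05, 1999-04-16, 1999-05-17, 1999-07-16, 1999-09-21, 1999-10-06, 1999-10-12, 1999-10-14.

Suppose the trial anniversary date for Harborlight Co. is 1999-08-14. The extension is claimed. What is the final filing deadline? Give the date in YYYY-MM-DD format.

Moving 2 months forward from 1999-08-14 on the corresponding day gives 1999-10-14.
1999-10-14 is a listed holiday; the next business day is 1999-10-15 (Friday).
Applying the 1 month extension: 1 month after 1999-10-15 is 1999-11-15.
1999-11-15 is a Monday and not a listed holiday, so it stands.
Deadline: 1999-11-15.

1999-11-15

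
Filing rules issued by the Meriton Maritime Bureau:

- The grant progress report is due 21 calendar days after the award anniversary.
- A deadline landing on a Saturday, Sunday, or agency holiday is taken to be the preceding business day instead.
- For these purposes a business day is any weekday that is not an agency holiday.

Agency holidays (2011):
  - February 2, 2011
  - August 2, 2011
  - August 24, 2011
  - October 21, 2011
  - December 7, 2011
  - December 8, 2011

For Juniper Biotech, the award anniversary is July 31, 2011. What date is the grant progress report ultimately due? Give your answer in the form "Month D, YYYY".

Trigger date July 31, 2011 + 21 calendar days = August 21, 2011.
Because August 21, 2011 is a Sunday, the deadline becomes August 19, 2011 (Friday).
Final deadline: August 19, 2011.

August 19, 2011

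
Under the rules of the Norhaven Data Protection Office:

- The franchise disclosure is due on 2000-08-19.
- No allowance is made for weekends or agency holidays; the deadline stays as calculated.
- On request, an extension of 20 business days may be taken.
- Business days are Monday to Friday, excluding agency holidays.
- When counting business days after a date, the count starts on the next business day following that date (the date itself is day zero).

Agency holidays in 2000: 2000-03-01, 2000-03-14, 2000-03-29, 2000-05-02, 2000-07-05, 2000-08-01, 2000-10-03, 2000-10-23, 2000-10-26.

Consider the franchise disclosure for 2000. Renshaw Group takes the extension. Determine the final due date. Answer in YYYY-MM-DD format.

The stated deadline is 2000-08-19.
No adjustment is made for weekends or holidays, so 2000-08-19 stands.
Applying the 20-business-day extension: 20 business days after 2000-08-19 is 2000-09-15.
2000-09-15 is a Friday; no weekend or holiday adjustment applies.
So the filing is due 2000-09-15.

2000-09-15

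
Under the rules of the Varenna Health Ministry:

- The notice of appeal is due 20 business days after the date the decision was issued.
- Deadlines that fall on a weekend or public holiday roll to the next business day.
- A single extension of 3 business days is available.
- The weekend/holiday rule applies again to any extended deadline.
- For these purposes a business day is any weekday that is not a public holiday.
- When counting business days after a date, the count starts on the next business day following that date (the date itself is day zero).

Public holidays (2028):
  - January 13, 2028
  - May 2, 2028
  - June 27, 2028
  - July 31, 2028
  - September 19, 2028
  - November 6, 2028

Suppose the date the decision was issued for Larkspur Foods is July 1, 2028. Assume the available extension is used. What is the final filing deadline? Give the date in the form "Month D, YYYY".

August 3, 2028

Starting the day after July 1, 2028 and counting 20 business days lands on July 28, 2028.
Since July 28, 2028 is a Friday and not a holiday, the date is unchanged.
The 3-business-day extension runs from July 28, 2028 to August 3, 2028.
Since August 3, 2028 is a Thursday and not a holiday, the date is unchanged.
The final due date is August 3, 2028.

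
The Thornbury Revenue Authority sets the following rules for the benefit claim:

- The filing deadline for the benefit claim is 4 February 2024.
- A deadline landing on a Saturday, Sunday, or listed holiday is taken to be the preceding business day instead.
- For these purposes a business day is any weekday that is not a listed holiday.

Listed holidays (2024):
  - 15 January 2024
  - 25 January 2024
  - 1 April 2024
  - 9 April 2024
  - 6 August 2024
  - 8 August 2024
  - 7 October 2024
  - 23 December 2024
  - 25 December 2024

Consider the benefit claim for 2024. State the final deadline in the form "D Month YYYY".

2 February 2024

Start from the fixed due date, 4 February 2024.
4 February 2024 is a Sunday; the preceding business day is 2 February 2024 (Friday).
Final deadline: 2 February 2024.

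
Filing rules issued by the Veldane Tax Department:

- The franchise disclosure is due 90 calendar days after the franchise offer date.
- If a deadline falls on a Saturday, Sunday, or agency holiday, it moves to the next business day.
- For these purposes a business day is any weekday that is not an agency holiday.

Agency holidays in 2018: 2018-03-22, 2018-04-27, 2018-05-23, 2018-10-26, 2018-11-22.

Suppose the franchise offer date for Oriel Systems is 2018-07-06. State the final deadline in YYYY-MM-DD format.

Adding 90 calendar days to 2018-07-06 gives 2018-10-04.
2018-10-04 falls on a Thursday, which is a business day, so no adjustment is needed.
Final deadline: 2018-10-04.

2018-10-04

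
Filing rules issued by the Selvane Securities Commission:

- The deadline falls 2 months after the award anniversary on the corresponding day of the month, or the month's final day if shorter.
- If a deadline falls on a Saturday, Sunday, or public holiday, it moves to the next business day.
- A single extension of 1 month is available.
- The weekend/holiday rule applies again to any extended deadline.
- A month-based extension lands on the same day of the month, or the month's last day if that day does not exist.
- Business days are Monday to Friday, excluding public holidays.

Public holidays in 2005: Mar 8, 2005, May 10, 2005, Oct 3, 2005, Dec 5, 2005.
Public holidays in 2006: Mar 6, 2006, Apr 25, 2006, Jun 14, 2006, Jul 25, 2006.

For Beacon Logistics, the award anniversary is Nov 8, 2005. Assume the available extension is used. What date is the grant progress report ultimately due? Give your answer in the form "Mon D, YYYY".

Feb 9, 2006

2 months from Nov 8, 2005 is Jan 8, 2006.
Jan 8, 2006 is a Sunday, so it moves to the next business day, Jan 9, 2006 (Monday).
The 1 month extension carries Jan 9, 2006 to Feb 9, 2006.
Since Feb 9, 2006 is a Thursday and not a holiday, the date is unchanged.
So the filing is due Feb 9, 2006.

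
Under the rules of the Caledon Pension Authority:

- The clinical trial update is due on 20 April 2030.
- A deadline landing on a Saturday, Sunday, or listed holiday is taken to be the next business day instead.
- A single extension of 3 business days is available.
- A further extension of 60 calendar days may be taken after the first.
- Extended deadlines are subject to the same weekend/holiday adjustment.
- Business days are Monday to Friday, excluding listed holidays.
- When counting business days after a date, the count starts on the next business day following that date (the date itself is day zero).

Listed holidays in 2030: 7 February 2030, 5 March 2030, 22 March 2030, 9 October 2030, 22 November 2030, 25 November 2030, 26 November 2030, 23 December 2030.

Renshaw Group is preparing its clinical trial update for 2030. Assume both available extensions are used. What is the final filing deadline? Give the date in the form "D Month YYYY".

Start from the fixed due date, 20 April 2030.
20 April 2030 falls on a Saturday. Rolling to the next business day gives 22 April 2030, a Monday.
Counting 3 further business days from 22 April 2030 reaches 25 April 2030.
25 April 2030 falls on a Thursday, which is a business day, so no adjustment is needed.
Add the 60 calendar-day extension to 25 April 2030: 24 June 2030.
24 June 2030 falls on a Monday, which is a business day, so no adjustment is needed.
The final due date is 24 June 2030.

24 June 2030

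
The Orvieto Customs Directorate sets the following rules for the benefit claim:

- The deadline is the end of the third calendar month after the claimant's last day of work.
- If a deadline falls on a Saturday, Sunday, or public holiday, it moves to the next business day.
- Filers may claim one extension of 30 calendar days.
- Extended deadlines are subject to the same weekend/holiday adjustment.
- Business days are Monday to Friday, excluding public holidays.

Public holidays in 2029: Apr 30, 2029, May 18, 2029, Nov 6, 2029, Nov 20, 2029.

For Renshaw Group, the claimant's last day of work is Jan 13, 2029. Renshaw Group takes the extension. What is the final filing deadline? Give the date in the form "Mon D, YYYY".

The third month after Jan 13, 2029 is April 2029, whose last day is Apr 30, 2029.
Apr 30, 2029 is a listed holiday; the next business day is May 1, 2029 (Tuesday).
The 30-calendar-day extension moves the deadline from May 1, 2029 to May 31, 2029.
May 31, 2029 is a Thursday and not a listed holiday, so it stands.
The final due date is May 31, 2029.

May 31, 2029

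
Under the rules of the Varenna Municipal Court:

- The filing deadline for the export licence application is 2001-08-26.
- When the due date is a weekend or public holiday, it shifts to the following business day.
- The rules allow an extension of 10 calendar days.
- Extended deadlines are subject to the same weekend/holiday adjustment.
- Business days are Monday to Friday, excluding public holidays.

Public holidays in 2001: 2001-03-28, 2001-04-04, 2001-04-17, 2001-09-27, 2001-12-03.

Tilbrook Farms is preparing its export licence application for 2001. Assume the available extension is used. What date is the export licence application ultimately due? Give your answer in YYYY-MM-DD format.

The stated deadline is 2001-08-26.
2001-08-26 is a Sunday, so it moves to the next business day, 2001-08-27 (Monday).
The 10-calendar-day extension moves the deadline from 2001-08-27 to 2001-09-06.
2001-09-06 is a Thursday and not a listed holiday, so it stands.
The final due date is 2001-09-06.

2001-09-06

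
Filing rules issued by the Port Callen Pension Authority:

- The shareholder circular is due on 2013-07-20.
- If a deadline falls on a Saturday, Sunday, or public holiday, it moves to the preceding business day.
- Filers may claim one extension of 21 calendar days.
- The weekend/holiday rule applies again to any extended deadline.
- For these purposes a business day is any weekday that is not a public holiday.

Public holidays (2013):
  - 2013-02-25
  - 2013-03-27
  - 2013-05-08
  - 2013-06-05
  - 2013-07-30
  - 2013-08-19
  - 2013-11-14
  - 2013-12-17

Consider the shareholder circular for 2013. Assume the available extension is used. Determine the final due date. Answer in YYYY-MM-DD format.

Start from the fixed due date, 2013-07-20.
2013-07-20 falls on a Saturday. Rolling to the preceding business day gives 2013-07-19, a Friday.
Applying the 21-calendar-day extension: 2013-07-19 + 21 days = 2013-08-09.
Since 2013-08-09 is a Friday and not a holiday, the date is unchanged.
Deadline: 2013-08-09.

2013-08-09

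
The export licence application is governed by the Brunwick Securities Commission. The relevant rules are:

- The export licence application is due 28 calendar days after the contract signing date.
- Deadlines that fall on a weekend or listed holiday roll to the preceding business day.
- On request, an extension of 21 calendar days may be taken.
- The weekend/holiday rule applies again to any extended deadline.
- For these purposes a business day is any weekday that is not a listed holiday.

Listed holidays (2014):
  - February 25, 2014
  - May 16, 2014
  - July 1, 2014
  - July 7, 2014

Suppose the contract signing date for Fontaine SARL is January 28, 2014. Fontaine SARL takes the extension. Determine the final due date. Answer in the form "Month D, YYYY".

March 17, 2014

28 calendar days after January 28, 2014 is February 25, 2014.
February 25, 2014 is a listed holiday, so it moves to the preceding business day, February 24, 2014 (Monday).
With the 21-day extension, February 24, 2014 becomes March 17, 2014.
March 17, 2014 falls on a Monday, which is a business day, so no adjustment is needed.
The final due date is March 17, 2014.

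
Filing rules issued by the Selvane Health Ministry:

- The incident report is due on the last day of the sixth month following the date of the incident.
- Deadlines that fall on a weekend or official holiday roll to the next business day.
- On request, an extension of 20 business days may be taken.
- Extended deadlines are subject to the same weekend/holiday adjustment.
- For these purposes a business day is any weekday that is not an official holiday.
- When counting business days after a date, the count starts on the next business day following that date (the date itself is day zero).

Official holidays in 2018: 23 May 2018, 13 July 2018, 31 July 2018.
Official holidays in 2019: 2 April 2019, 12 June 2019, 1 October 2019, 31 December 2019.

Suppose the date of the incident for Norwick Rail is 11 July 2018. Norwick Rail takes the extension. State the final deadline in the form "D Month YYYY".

The sixth month after 11 July 2018 is January 2019, whose last day is 31 January 2019.
31 January 2019 falls on a Thursday, which is a business day, so no adjustment is needed.
Counting 20 further business days from 31 January 2019 reaches 28 February 2019.
28 February 2019 falls on a Thursday, which is a business day, so no adjustment is needed.
Deadline: 28 February 2019.

28 February 2019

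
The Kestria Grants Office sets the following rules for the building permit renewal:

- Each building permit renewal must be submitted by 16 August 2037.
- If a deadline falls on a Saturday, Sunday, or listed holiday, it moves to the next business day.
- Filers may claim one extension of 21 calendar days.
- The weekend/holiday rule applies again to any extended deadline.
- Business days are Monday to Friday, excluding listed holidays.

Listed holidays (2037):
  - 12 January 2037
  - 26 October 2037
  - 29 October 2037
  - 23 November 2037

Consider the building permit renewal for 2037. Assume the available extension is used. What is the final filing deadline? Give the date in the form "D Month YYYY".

7 September 2037

The stated deadline is 16 August 2037.
16 August 2037 is a Sunday; the next business day is 17 August 2037 (Monday).
Applying the 21-calendar-day extension: 17 August 2037 + 21 days = 7 September 2037.
7 September 2037 is a Monday and not a listed holiday, so it stands.
Final deadline: 7 September 2037.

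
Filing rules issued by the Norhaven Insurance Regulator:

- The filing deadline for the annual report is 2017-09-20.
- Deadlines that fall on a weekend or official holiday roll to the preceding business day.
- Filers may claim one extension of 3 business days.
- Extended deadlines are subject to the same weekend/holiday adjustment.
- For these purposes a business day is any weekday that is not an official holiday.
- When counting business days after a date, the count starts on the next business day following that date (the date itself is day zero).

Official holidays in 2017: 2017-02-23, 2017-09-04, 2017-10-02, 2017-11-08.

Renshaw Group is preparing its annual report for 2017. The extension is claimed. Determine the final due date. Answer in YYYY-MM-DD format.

2017-09-25

Start from the fixed due date, 2017-09-20.
Since 2017-09-20 is a Wednesday and not a holiday, the date is unchanged.
Counting 3 further business days from 2017-09-20 reaches 2017-09-25.
Since 2017-09-25 is a Monday and not a holiday, the date is unchanged.
So the filing is due 2017-09-25.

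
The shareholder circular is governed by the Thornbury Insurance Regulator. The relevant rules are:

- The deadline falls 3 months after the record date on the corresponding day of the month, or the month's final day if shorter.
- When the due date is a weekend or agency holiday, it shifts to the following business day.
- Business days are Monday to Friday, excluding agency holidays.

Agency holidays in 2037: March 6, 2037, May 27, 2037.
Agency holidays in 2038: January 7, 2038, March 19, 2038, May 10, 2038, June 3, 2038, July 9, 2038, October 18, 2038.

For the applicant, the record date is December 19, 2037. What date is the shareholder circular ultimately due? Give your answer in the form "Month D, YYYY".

March 22, 2038

Moving 3 months forward from December 19, 2037 on the corresponding day gives March 19, 2038.
March 19, 2038 is a listed holiday, so it moves to the next business day, March 22, 2038 (Monday).
Deadline: March 22, 2038.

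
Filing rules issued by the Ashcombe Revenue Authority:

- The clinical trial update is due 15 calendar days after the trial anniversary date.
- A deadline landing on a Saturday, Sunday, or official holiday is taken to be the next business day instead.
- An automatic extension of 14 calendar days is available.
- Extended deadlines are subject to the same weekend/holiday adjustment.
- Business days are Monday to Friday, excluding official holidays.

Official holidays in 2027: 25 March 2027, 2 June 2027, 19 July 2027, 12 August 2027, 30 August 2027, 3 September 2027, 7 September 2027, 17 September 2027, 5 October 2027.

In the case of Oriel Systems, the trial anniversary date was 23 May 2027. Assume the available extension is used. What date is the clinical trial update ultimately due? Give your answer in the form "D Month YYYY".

Adding 15 calendar days to 23 May 2027 gives 7 June 2027.
Since 7 June 2027 is a Monday and not a holiday, the date is unchanged.
With the 14-day extension, 7 June 2027 becomes 21 June 2027.
21 June 2027 is a Monday and not a listed holiday, so it stands.
Final deadline: 21 June 2027.

21 June 2027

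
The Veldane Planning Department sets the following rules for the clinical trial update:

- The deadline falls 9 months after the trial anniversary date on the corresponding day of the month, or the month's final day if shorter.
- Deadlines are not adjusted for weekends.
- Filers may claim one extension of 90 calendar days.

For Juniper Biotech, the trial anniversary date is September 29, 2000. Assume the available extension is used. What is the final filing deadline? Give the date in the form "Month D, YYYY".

September 27, 2001

Moving 9 months forward from September 29, 2000 on the corresponding day gives June 29, 2001.
June 29, 2001 falls on a Friday. The rules make no weekend/holiday allowance, so it remains June 29, 2001.
Add the 90 calendar-day extension to June 29, 2001: September 27, 2001.
September 27, 2001 falls on a Thursday. The rules make no weekend/holiday allowance, so it remains September 27, 2001.
The final due date is September 27, 2001.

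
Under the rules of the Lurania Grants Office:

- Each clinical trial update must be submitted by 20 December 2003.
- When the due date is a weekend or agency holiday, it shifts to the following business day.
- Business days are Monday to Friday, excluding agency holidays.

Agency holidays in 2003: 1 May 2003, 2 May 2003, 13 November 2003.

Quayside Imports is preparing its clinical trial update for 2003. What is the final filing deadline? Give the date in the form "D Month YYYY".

The statutory due date is 20 December 2003.
Because 20 December 2003 is a Saturday, the deadline becomes 22 December 2003 (Monday).
Deadline: 22 December 2003.

22 December 2003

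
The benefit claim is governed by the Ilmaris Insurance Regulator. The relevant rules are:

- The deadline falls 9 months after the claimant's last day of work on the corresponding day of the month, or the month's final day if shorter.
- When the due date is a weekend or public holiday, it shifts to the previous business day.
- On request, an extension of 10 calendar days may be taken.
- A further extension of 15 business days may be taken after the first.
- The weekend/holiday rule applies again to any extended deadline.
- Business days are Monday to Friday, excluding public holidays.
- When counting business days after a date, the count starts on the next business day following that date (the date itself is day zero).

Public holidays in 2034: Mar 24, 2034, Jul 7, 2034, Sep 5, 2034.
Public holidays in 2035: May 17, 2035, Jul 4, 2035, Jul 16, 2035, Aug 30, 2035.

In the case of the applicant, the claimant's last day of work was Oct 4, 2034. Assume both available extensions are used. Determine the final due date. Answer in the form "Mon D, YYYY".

9 months after Oct 4, 2034, on the same day of the month, is Jul 4, 2035.
Jul 4, 2035 is a listed holiday, so it moves to the preceding business day, Jul 3, 2035 (Tuesday).
With the 10-day extension, Jul 3, 2035 becomes Jul 13, 2035.
Jul 13, 2035 is a Friday and not a listed holiday, so it stands.
Applying the 15-business-day extension: 15 business days after Jul 13, 2035 is Aug 6, 2035.
Aug 6, 2035 (Monday) is already a business day.
Deadline: Aug 6, 2035.

Aug 6, 2035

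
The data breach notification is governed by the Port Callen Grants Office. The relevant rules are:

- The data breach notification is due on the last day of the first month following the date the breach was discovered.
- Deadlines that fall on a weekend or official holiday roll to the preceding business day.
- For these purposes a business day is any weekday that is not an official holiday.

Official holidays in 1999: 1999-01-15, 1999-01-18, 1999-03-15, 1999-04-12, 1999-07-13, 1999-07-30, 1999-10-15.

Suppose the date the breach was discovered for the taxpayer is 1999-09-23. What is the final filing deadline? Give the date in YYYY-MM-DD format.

1 month after 1999-09-23 is October 1999; that month ends on 1999-10-31.
1999-10-31 is a Sunday; the preceding business day is 1999-10-29 (Friday).
Deadline: 1999-10-29.

1999-10-29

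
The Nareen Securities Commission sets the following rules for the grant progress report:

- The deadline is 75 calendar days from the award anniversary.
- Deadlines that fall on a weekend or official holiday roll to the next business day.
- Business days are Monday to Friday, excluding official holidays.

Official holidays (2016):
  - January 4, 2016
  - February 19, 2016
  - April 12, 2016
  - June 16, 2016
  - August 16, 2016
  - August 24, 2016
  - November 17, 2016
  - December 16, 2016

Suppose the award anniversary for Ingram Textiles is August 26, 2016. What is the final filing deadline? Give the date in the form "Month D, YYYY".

November 9, 2016

From August 26, 2016, 75 calendar days later is November 9, 2016.
November 9, 2016 falls on a Wednesday, which is a business day, so no adjustment is needed.
The final due date is November 9, 2016.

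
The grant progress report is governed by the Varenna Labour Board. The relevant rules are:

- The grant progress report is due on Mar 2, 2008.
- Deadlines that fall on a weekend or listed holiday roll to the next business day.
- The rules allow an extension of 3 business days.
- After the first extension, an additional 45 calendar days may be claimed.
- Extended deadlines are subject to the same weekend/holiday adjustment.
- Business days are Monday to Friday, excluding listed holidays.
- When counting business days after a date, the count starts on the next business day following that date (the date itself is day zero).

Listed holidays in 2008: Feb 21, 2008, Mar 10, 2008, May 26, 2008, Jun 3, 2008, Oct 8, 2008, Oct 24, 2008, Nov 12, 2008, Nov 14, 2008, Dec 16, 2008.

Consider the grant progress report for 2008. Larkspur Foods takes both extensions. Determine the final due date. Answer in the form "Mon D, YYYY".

Apr 21, 2008

Start from the fixed due date, Mar 2, 2008.
Mar 2, 2008 is a Sunday; the next business day is Mar 3, 2008 (Monday).
The 3-business-day extension runs from Mar 3, 2008 to Mar 6, 2008.
Mar 6, 2008 (Thursday) is already a business day.
Add the 45 calendar-day extension to Mar 6, 2008: Apr 20, 2008.
Apr 20, 2008 is a Sunday, so it moves to the next business day, Apr 21, 2008 (Monday).
Final deadline: Apr 21, 2008.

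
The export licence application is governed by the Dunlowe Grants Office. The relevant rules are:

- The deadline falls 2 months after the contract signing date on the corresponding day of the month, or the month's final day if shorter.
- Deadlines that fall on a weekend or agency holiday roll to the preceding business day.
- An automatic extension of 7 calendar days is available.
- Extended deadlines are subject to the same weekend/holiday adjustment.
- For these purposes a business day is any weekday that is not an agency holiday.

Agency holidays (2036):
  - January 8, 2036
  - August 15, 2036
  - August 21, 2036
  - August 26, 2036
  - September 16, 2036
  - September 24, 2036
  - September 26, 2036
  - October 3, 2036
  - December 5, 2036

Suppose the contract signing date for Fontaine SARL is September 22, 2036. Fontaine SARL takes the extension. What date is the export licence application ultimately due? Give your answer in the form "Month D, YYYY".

2 months from September 22, 2036 is November 22, 2036.
November 22, 2036 is a Saturday; the preceding business day is November 21, 2036 (Friday).
With the 7-day extension, November 21, 2036 becomes November 28, 2036.
Since November 28, 2036 is a Friday and not a holiday, the date is unchanged.
Deadline: November 28, 2036.

November 28, 2036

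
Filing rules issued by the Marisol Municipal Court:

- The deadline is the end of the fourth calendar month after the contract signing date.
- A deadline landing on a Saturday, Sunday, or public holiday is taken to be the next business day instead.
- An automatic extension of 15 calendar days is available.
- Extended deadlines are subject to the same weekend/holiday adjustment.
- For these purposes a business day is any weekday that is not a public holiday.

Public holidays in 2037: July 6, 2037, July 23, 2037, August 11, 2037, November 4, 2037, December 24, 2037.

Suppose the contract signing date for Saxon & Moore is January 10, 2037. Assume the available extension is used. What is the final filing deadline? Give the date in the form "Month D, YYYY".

4 months after January 10, 2037 is May 2037; that month ends on May 31, 2037.
Because May 31, 2037 is a Sunday, the deadline becomes June 1, 2037 (Monday).
Add the 15 calendar-day extension to June 1, 2037: June 16, 2037.
June 16, 2037 falls on a Tuesday, which is a business day, so no adjustment is needed.
The final due date is June 16, 2037.

June 16, 2037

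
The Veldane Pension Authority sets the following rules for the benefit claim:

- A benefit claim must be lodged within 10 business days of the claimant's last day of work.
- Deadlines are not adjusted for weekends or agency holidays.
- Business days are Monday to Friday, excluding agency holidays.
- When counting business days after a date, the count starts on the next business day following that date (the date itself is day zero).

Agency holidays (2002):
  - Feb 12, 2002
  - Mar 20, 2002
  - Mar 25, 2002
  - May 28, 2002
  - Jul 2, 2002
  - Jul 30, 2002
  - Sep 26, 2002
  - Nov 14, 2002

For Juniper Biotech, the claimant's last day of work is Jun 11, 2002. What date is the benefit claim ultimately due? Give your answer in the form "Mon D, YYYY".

Counting 10 business days after Jun 11, 2002 (skipping weekends and listed holidays) reaches Jun 25, 2002.
Jun 25, 2002 falls on a Tuesday. The rules make no weekend/holiday allowance, so it remains Jun 25, 2002.
The final due date is Jun 25, 2002.

Jun 25, 2002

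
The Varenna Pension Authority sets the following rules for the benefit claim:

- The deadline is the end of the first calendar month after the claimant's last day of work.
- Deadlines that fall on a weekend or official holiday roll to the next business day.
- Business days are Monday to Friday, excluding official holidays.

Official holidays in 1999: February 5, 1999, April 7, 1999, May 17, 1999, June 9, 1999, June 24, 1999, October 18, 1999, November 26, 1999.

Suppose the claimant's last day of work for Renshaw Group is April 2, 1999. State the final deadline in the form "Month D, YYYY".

May 31, 1999

1 month after April 2, 1999 is May 1999; that month ends on May 31, 1999.
May 31, 1999 (Monday) is already a business day.
The final due date is May 31, 1999.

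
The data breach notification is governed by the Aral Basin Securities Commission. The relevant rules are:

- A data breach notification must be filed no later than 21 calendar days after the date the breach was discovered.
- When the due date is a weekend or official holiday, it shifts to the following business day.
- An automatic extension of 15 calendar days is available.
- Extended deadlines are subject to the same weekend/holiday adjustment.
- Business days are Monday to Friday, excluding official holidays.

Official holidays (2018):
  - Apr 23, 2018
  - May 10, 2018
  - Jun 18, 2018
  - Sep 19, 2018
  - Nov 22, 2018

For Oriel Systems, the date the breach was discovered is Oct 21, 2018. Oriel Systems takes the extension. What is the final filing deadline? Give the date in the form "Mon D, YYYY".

Nov 27, 2018

Trigger date Oct 21, 2018 + 21 calendar days = Nov 11, 2018.
Nov 11, 2018 is a Sunday; the next business day is Nov 12, 2018 (Monday).
Applying the 15-calendar-day extension: Nov 12, 2018 + 15 days = Nov 27, 2018.
Since Nov 27, 2018 is a Tuesday and not a holiday, the date is unchanged.
The final due date is Nov 27, 2018.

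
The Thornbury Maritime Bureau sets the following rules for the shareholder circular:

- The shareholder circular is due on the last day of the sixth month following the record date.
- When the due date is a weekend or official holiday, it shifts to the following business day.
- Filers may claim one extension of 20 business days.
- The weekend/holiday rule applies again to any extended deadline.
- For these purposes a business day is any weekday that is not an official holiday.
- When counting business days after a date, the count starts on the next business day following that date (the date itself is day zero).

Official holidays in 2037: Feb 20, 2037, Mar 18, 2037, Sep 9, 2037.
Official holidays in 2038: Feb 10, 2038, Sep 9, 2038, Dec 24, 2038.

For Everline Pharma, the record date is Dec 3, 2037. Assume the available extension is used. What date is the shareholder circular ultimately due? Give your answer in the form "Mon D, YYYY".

Jul 28, 2038

6 months after Dec 3, 2037 falls in June 2038; the last day of that month is Jun 30, 2038.
Jun 30, 2038 (Wednesday) is already a business day.
Applying the 20-business-day extension: 20 business days after Jun 30, 2038 is Jul 28, 2038.
Jul 28, 2038 falls on a Wednesday, which is a business day, so no adjustment is needed.
So the filing is due Jul 28, 2038.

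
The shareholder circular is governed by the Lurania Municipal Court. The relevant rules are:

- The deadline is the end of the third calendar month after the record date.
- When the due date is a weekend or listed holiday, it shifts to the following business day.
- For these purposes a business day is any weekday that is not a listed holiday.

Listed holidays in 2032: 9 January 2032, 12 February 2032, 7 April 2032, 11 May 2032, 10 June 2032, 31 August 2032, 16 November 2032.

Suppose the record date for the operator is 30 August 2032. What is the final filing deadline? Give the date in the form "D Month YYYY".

3 months after 30 August 2032 is November 2032; that month ends on 30 November 2032.
30 November 2032 (Tuesday) is already a business day.
Final deadline: 30 November 2032.

30 November 2032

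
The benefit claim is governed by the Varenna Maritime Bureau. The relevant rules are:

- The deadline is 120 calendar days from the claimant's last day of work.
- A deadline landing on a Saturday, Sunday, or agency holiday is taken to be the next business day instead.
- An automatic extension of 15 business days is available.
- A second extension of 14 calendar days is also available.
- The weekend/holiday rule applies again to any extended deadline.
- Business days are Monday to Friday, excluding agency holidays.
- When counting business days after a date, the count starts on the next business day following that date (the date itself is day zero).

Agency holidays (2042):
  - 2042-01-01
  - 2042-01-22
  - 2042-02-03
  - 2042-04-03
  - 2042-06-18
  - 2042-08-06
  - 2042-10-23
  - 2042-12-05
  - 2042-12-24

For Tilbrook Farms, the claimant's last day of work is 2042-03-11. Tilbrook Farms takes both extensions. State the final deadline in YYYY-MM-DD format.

2042-08-13

120 calendar days after 2042-03-11 is 2042-07-09.
Since 2042-07-09 is a Wednesday and not a holiday, the date is unchanged.
Applying the 15-business-day extension: 15 business days after 2042-07-09 is 2042-07-30.
2042-07-30 falls on a Wednesday, which is a business day, so no adjustment is needed.
The 14-calendar-day extension moves the deadline from 2042-07-30 to 2042-08-13.
2042-08-13 falls on a Wednesday, which is a business day, so no adjustment is needed.
So the filing is due 2042-08-13.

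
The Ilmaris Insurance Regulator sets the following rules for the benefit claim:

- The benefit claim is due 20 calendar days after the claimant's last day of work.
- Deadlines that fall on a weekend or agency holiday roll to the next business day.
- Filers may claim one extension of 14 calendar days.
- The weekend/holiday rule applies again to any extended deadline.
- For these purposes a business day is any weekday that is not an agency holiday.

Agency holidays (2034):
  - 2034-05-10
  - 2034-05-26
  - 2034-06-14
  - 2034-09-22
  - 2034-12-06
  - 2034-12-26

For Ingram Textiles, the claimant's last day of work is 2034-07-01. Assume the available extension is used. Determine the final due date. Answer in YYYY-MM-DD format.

2034-08-04

From 2034-07-01, 20 calendar days later is 2034-07-21.
2034-07-21 (Friday) is already a business day.
The 14-calendar-day extension moves the deadline from 2034-07-21 to 2034-08-04.
2034-08-04 is a Friday and not a listed holiday, so it stands.
The final due date is 2034-08-04.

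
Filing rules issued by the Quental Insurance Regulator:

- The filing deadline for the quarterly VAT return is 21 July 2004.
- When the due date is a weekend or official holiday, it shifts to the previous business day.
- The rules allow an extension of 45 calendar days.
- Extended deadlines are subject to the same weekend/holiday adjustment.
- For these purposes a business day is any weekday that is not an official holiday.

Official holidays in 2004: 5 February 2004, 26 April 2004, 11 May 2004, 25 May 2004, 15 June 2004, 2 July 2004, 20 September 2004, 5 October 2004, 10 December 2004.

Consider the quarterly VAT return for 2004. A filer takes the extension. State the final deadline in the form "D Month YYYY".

The stated deadline is 21 July 2004.
21 July 2004 falls on a Wednesday, which is a business day, so no adjustment is needed.
Applying the 45-calendar-day extension: 21 July 2004 + 45 days = 4 September 2004.
Because 4 September 2004 is a Saturday, the deadline becomes 3 September 2004 (Friday).
Deadline: 3 September 2004.

3 September 2004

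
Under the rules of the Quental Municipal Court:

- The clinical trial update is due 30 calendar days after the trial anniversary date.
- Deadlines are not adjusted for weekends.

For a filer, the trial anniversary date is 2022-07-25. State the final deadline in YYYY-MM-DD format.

30 calendar days after 2022-07-25 is 2022-08-24.
2022-08-24 falls on a Wednesday. The rules make no weekend/holiday allowance, so it remains 2022-08-24.
So the filing is due 2022-08-24.

2022-08-24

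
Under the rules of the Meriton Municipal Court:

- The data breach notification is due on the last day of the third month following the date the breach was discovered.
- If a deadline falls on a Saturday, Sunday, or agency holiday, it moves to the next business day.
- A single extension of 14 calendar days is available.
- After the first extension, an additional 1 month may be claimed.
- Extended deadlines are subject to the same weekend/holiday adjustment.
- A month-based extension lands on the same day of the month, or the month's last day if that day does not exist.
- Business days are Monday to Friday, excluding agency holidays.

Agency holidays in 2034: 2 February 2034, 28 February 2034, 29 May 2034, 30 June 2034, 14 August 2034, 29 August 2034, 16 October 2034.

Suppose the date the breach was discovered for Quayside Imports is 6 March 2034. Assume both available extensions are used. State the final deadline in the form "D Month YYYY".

3 months after 6 March 2034 falls in June 2034; the last day of that month is 30 June 2034.
30 June 2034 is a listed holiday; the next business day is 3 July 2034 (Monday).
The 14-calendar-day extension moves the deadline from 3 July 2034 to 17 July 2034.
17 July 2034 (Monday) is already a business day.
Applying the 1 month extension: 1 month after 17 July 2034 is 17 August 2034.
17 August 2034 is a Thursday and not a listed holiday, so it stands.
So the filing is due 17 August 2034.

17 August 2034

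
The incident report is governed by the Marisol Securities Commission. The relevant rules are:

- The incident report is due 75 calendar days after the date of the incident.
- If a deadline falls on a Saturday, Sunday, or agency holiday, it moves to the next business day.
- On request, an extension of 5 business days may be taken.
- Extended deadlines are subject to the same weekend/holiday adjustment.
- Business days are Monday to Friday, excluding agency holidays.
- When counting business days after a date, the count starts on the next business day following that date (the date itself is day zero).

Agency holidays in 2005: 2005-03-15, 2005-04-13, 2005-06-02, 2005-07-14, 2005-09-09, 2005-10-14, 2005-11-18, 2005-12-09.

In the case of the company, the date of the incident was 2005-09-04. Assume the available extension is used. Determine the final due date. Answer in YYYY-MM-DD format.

2005-11-28

From 2005-09-04, 75 calendar days later is 2005-11-18.
2005-11-18 is a listed holiday, so it moves to the next business day, 2005-11-21 (Monday).
The 5-business-day extension runs from 2005-11-21 to 2005-11-28.
2005-11-28 falls on a Monday, which is a business day, so no adjustment is needed.
Deadline: 2005-11-28.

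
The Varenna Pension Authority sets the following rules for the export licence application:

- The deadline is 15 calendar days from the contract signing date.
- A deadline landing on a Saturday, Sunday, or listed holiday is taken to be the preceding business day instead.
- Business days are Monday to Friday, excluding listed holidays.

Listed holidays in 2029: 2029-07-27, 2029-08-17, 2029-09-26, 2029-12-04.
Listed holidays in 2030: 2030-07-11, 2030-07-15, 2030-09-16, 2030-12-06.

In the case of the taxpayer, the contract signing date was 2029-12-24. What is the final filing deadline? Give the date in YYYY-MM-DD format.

Trigger date 2029-12-24 + 15 calendar days = 2030-01-08.
Since 2030-01-08 is a Tuesday and not a holiday, the date is unchanged.
Deadline: 2030-01-08.

2030-01-08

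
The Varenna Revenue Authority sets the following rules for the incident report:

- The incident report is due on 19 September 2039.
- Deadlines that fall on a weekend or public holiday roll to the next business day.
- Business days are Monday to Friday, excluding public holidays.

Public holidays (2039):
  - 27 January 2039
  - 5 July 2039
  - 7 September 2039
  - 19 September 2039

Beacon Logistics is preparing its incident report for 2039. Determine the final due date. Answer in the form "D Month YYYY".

Start from the fixed due date, 19 September 2039.
Because 19 September 2039 is a listed holiday, the deadline becomes 20 September 2039 (Tuesday).
Deadline: 20 September 2039.

20 September 2039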